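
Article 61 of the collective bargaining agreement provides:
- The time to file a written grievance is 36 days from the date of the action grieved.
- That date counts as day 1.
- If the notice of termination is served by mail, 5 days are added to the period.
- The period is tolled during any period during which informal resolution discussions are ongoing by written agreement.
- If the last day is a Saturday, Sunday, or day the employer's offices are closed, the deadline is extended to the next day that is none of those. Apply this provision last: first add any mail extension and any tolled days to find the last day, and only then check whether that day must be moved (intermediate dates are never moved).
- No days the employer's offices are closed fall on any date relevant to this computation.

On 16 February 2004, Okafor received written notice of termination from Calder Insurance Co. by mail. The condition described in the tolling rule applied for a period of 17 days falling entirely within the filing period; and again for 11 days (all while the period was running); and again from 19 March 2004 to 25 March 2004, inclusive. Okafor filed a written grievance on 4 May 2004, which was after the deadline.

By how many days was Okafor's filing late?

1 day

Counting 16 February 2004 as day 1, day 36 is March 22, 2004.
Service was by mail, adding 5 days: March 22, 2004 + 5 days = March 27, 2004.
Tolling adds 17 days: March 27, 2004 + 17 days = April 13, 2004.
Tolling adds 11 days: April 13, 2004 + 11 days = April 24, 2004.
From March 19, 2004 through March 25, 2004 inclusive is 7 days; tolling adds 7 days: April 24, 2004 + 7 days = May 1, 2004.
May 1, 2004 is Saturday; May 2, 2004 is Sunday. The next qualifying day is May 3, 2004.
The deadline is May 3, 2004; from May 3, 2004 to May 4, 2004 is 1 days.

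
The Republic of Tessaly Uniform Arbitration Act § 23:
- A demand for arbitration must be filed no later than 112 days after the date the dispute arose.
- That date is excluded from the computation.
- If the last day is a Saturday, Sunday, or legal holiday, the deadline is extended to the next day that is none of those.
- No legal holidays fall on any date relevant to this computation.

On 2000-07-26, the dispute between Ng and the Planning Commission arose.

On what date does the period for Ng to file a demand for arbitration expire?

November 15, 2000

112 days after 2000-07-26 is November 15, 2000.
November 15, 2000 is a Wednesday and not a legal holiday, so no extension applies.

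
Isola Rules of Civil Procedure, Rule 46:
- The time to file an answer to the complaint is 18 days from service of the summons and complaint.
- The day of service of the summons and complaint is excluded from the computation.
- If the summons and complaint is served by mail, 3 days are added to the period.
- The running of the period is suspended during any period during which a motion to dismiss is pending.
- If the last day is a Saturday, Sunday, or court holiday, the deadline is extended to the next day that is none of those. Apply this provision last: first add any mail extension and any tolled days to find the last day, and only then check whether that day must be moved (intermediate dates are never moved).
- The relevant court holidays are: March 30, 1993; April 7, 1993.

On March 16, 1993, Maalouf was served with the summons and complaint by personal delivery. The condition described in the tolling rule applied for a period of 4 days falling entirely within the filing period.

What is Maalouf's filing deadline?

18 days after March 16, 1993 is April 3, 1993.
Service was not by mail, so no mail extension applies.
Tolling adds 4 days: April 3, 1993 + 4 days = April 7, 1993.
April 7, 1993 is a listed holiday. The next qualifying day is April 8, 1993.

April 8, 1993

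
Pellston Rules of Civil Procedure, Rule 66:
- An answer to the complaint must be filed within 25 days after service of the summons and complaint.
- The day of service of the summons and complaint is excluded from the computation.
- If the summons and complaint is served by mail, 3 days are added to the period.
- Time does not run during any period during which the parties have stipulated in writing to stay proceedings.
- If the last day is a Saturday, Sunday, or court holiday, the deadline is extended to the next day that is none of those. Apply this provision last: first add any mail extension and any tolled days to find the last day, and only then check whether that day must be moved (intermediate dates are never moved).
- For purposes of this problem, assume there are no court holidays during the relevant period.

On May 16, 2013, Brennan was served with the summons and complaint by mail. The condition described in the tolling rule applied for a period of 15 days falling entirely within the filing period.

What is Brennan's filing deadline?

June 28, 2013

25 days after May 16, 2013 is June 10, 2013.
Service was by mail, adding 3 days: June 10, 2013 + 3 days = June 13, 2013.
Tolling adds 15 days: June 13, 2013 + 15 days = June 28, 2013.
June 28, 2013 is a Friday and not a court holiday, so no extension applies.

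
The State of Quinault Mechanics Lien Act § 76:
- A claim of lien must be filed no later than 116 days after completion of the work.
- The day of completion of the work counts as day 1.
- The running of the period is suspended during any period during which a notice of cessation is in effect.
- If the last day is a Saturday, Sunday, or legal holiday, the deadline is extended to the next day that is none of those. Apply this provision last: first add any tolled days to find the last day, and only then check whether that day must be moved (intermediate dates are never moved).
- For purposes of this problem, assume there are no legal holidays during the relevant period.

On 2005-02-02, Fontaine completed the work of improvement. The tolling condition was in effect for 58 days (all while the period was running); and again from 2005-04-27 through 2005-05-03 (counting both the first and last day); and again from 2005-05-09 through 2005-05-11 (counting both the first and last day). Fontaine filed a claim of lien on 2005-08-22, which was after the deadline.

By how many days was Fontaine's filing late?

18 days

Counting 2005-02-02 as day 1, day 116 is May 28, 2005.
Tolling adds 58 days: May 28, 2005 + 58 days = July 25, 2005.
From April 27, 2005 through May 3, 2005 inclusive is 7 days; tolling adds 7 days: July 25, 2005 + 7 days = August 1, 2005.
From May 9, 2005 through May 11, 2005 inclusive is 3 days; tolling adds 3 days: August 1, 2005 + 3 days = August 4, 2005.
August 4, 2005 is a Thursday and not a legal holiday, so no extension applies.
The deadline is August 4, 2005; from August 4, 2005 to August 22, 2005 is 18 days.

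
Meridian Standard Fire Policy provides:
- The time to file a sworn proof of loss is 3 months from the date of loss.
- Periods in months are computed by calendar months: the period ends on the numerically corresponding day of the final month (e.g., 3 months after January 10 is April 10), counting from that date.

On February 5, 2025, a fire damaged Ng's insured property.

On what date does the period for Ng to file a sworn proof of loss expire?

3 months after February 5, 2025 is May 5, 2025.

May 5, 2025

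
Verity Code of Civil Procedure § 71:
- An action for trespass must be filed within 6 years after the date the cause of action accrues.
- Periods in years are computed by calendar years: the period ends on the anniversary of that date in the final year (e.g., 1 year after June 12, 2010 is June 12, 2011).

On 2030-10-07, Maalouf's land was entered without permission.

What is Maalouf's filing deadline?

6 years after 2030-10-07 is October 7, 2036.

October 7, 2036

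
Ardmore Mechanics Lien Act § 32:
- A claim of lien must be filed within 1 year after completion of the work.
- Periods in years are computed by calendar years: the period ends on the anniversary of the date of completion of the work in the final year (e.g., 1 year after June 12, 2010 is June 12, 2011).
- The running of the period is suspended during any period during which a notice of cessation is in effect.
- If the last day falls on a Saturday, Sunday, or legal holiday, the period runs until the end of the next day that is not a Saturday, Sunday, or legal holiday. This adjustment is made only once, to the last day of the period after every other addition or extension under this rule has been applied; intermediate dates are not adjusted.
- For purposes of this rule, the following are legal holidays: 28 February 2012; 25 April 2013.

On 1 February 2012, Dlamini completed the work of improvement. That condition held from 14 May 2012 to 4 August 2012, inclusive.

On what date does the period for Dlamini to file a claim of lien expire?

1 year after 1 February 2012 is February 1, 2013.
From May 14, 2012 through August 4, 2012 inclusive is 83 days; tolling adds 83 days: February 1, 2013 + 83 days = April 25, 2013.
April 25, 2013 is a listed holiday. The next qualifying day is April 26, 2013.

April 26, 2013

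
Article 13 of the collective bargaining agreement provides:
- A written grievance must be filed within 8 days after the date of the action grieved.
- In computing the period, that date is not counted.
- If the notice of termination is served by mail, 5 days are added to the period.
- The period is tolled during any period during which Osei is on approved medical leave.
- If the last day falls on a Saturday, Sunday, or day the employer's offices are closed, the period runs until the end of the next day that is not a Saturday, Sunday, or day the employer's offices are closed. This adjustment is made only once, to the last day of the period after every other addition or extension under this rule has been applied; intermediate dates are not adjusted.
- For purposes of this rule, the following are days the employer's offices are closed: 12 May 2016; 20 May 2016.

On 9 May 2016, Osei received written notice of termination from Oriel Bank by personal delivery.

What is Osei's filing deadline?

May 17, 2016

8 days after 9 May 2016 is May 17, 2016.
Service was not by mail, so no mail extension applies.
May 17, 2016 is a Tuesday and not a day the employer's offices are closed, so no extension applies.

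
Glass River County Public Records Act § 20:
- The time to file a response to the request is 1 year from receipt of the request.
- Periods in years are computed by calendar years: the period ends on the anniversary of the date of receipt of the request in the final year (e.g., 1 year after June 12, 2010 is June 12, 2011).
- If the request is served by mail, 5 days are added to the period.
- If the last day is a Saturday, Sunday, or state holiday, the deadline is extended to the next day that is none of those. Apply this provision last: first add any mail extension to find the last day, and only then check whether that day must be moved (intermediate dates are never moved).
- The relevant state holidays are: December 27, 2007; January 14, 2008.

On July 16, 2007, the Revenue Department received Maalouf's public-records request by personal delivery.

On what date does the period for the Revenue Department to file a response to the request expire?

July 16, 2008

1 year after July 16, 2007 is July 16, 2008.
Service was not by mail, so no mail extension applies.
July 16, 2008 is a Wednesday and not a state holiday, so no extension applies.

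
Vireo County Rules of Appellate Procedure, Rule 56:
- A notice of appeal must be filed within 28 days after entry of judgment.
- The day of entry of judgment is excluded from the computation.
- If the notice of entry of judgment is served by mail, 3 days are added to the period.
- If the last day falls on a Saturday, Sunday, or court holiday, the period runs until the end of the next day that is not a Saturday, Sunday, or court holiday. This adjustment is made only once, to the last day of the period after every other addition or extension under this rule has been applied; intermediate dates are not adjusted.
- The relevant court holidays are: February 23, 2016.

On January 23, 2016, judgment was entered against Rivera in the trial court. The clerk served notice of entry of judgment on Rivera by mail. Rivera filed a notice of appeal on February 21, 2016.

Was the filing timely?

28 days after January 23, 2016 is February 20, 2016.
Service was by mail, adding 3 days: February 20, 2016 + 3 days = February 23, 2016.
February 23, 2016 is a listed holiday. The next qualifying day is February 24, 2016.
The deadline is February 24, 2016; the filing on February 21, 2016 is on or before that date.

Yes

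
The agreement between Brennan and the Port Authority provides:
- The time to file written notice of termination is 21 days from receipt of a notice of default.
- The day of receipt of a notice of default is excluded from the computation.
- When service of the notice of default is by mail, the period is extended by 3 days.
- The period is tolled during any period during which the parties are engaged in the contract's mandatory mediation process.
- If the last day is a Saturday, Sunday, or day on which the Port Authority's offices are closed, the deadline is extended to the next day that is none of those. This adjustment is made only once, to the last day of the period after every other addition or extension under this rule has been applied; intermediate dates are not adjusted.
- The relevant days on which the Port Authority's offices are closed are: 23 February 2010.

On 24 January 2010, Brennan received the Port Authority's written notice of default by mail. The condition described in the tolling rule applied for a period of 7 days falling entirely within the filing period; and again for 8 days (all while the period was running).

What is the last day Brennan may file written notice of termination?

March 4, 2010

21 days after 24 January 2010 is February 14, 2010.
Service was by mail, adding 3 days: February 14, 2010 + 3 days = February 17, 2010.
Tolling adds 7 days: February 17, 2010 + 7 days = February 24, 2010.
Tolling adds 8 days: February 24, 2010 + 8 days = March 4, 2010.
March 4, 2010 is a Thursday and not a day on which the Port Authority's offices are closed, so no extension applies.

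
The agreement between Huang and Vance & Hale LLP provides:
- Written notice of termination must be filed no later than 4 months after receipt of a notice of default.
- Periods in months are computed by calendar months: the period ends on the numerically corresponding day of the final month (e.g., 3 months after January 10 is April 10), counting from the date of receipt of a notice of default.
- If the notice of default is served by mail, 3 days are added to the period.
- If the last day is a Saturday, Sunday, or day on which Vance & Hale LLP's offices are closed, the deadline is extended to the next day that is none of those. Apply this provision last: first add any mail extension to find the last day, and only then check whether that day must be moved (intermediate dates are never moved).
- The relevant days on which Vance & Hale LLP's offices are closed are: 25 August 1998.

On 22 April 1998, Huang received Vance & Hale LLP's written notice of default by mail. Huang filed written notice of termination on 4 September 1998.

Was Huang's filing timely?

4 months after 22 April 1998 is August 22, 1998.
Service was by mail, adding 3 days: August 22, 1998 + 3 days = August 25, 1998.
August 25, 1998 is a listed holiday. The next qualifying day is August 26, 1998.
The deadline is August 26, 1998; the filing on September 4, 1998 is after that date.

No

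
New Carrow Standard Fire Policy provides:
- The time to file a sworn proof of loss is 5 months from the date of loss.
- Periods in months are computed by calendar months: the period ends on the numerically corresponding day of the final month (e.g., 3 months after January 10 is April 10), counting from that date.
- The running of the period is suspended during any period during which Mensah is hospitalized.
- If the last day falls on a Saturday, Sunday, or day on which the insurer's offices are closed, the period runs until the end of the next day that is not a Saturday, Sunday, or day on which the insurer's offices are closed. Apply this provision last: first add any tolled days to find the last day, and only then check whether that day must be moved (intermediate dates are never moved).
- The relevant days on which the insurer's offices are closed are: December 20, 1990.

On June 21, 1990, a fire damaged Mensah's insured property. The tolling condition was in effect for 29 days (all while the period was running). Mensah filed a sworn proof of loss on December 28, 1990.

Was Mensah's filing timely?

5 months after June 21, 1990 is November 21, 1990.
Tolling adds 29 days: November 21, 1990 + 29 days = December 20, 1990.
December 20, 1990 is a listed holiday. The next qualifying day is December 21, 1990.
The deadline is December 21, 1990; the filing on December 28, 1990 is after that date.

No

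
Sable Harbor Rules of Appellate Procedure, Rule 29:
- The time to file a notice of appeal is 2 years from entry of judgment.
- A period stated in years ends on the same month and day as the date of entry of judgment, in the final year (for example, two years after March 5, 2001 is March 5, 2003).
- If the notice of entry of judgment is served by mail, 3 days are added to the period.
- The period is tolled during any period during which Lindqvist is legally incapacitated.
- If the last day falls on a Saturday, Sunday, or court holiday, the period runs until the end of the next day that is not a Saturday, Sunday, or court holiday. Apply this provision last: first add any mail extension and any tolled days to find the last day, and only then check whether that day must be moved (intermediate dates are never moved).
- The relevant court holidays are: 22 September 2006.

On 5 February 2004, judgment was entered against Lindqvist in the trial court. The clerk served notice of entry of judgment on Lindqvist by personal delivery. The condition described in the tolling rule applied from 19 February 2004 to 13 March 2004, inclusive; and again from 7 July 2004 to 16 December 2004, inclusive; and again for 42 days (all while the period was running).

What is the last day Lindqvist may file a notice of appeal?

September 25, 2006

2 years after 5 February 2004 is February 5, 2006.
Service was not by mail, so no mail extension applies.
From February 19, 2004 through March 13, 2004 inclusive is 24 days; tolling adds 24 days: February 5, 2006 + 24 days = March 1, 2006.
From July 7, 2004 through December 16, 2004 inclusive is 163 days; tolling adds 163 days: March 1, 2006 + 163 days = August 11, 2006.
Tolling adds 42 days: August 11, 2006 + 42 days = September 22, 2006.
September 22, 2006 is a listed holiday; September 23, 2006 is Saturday; September 24, 2006 is Sunday. The next qualifying day is September 25, 2006.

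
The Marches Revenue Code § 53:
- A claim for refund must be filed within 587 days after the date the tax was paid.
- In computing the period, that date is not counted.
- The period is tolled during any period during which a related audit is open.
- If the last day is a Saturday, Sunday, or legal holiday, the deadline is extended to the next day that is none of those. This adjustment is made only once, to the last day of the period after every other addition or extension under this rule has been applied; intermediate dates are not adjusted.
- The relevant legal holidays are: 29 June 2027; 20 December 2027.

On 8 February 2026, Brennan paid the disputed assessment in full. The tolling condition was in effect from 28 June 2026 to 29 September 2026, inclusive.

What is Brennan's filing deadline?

587 days after 8 February 2026 is September 18, 2027.
From June 28, 2026 through September 29, 2026 inclusive is 94 days; tolling adds 94 days: September 18, 2027 + 94 days = December 21, 2027.
December 21, 2027 is a Tuesday and not a legal holiday, so no extension applies.

December 21, 2027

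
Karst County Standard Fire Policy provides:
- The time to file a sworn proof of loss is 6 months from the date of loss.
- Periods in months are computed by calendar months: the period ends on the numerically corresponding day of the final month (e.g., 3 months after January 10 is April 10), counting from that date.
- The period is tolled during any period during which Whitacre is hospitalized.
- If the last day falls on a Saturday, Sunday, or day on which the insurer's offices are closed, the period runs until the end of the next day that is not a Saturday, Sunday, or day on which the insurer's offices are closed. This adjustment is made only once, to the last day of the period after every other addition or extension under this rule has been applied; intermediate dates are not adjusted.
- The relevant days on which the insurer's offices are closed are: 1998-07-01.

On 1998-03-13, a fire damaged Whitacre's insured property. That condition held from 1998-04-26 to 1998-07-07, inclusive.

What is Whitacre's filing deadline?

6 months after 1998-03-13 is September 13, 1998.
From April 26, 1998 through July 7, 1998 inclusive is 73 days; tolling adds 73 days: September 13, 1998 + 73 days = November 25, 1998.
November 25, 1998 is a Wednesday and not a day on which the insurer's offices are closed, so no extension applies.

November 25, 1998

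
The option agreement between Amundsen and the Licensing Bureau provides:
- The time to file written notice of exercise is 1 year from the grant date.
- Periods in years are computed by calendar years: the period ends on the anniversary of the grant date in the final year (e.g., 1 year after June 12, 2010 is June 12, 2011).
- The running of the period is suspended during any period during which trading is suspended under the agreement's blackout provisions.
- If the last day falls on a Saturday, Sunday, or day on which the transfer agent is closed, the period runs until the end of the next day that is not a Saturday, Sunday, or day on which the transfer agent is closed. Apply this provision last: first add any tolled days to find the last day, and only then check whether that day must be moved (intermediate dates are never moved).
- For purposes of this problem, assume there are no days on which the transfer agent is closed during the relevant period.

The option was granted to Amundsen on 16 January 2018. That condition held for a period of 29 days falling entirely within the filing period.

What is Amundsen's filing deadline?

1 year after 16 January 2018 is January 16, 2019.
Tolling adds 29 days: January 16, 2019 + 29 days = February 14, 2019.
February 14, 2019 is a Thursday and not a day on which the transfer agent is closed, so no extension applies.

February 14, 2019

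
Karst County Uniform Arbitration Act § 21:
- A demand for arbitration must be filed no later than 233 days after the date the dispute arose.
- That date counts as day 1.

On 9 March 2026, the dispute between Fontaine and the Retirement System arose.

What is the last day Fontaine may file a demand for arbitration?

October 27, 2026

Counting 9 March 2026 as day 1, day 233 is October 27, 2026.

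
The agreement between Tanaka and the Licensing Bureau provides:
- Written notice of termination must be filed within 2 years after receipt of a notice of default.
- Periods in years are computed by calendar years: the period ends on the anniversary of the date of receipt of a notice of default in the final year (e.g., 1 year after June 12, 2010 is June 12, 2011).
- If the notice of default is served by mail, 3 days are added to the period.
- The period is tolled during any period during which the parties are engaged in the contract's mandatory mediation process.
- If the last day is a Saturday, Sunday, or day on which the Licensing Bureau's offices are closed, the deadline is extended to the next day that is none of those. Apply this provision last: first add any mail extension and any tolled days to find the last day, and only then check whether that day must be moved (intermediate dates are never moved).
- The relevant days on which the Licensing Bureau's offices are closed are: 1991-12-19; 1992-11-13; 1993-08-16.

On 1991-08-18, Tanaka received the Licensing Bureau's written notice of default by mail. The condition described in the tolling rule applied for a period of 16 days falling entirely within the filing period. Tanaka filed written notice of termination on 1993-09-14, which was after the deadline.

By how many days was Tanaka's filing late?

8 days

2 years after 1991-08-18 is August 18, 1993.
Service was by mail, adding 3 days: August 18, 1993 + 3 days = August 21, 1993.
Tolling adds 16 days: August 21, 1993 + 16 days = September 6, 1993.
September 6, 1993 is a Monday and not a day on which the Licensing Bureau's offices are closed, so no extension applies.
The deadline is September 6, 1993; from September 6, 1993 to September 14, 1993 is 8 days.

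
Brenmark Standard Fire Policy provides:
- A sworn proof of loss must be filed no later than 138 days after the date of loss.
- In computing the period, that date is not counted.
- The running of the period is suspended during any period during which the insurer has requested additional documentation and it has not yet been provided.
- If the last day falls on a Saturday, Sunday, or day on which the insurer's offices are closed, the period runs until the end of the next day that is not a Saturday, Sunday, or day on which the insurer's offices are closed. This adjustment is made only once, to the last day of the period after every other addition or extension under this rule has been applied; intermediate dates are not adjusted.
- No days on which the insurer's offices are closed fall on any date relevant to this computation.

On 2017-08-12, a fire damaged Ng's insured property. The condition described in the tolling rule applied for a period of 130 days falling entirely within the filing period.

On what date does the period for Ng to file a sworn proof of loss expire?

138 days after 2017-08-12 is December 28, 2017.
Tolling adds 130 days: December 28, 2017 + 130 days = May 7, 2018.
May 7, 2018 is a Monday and not a day on which the insurer's offices are closed, so no extension applies.

May 7, 2018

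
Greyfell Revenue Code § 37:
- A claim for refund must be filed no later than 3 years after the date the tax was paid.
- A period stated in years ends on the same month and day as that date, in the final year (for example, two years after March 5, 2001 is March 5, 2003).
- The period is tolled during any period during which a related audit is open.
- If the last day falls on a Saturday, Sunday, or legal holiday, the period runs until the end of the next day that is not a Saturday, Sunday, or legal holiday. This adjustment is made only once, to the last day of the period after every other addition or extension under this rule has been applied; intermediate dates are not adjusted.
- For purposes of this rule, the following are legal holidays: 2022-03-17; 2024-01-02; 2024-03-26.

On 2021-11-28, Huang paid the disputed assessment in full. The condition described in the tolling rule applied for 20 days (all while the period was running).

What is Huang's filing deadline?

December 18, 2024

3 years after 2021-11-28 is November 28, 2024.
Tolling adds 20 days: November 28, 2024 + 20 days = December 18, 2024.
December 18, 2024 is a Wednesday and not a legal holiday, so no extension applies.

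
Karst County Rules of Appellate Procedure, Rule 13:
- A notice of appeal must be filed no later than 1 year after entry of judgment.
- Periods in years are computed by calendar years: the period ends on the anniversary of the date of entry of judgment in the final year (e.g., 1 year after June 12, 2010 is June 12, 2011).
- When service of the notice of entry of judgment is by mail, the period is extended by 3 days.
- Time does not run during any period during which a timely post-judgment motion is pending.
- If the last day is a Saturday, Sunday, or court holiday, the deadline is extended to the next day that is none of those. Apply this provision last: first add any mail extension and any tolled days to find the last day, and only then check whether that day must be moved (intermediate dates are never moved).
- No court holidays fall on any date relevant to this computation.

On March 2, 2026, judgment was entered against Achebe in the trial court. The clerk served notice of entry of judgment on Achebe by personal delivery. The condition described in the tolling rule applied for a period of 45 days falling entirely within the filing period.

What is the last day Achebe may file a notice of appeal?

April 16, 2027

1 year after March 2, 2026 is March 2, 2027.
Service was not by mail, so no mail extension applies.
Tolling adds 45 days: March 2, 2027 + 45 days = April 16, 2027.
April 16, 2027 is a Friday and not a court holiday, so no extension applies.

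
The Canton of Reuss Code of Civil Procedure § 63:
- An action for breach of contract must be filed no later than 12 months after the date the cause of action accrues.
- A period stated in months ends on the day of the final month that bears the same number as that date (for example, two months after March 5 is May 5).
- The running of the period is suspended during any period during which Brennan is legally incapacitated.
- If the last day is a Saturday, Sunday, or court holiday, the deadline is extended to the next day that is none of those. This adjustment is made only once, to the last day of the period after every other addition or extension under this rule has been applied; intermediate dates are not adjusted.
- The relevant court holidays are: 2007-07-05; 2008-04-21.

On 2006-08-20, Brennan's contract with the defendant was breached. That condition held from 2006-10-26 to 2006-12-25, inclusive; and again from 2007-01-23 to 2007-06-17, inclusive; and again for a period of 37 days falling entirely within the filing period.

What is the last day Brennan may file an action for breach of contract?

12 months after 2006-08-20 is August 20, 2007.
From October 26, 2006 through December 25, 2006 inclusive is 61 days; tolling adds 61 days: August 20, 2007 + 61 days = October 20, 2007.
From January 23, 2007 through June 17, 2007 inclusive is 146 days; tolling adds 146 days: October 20, 2007 + 146 days = March 14, 2008.
Tolling adds 37 days: March 14, 2008 + 37 days = April 20, 2008.
April 20, 2008 is Sunday; April 21, 2008 is a listed holiday. The next qualifying day is April 22, 2008.

April 22, 2008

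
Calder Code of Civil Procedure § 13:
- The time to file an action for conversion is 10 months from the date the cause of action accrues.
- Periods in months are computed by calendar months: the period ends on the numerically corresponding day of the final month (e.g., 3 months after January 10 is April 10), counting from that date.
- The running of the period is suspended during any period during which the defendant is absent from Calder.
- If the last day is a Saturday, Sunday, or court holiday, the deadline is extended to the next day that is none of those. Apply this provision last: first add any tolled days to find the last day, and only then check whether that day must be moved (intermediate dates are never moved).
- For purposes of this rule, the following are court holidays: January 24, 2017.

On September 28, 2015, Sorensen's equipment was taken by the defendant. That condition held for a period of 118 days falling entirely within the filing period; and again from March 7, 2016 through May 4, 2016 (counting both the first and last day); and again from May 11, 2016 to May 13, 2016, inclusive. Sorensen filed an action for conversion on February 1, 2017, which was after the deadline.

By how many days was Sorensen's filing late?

10 months after September 28, 2015 is July 28, 2016.
Tolling adds 118 days: July 28, 2016 + 118 days = November 23, 2016.
From March 7, 2016 through May 4, 2016 inclusive is 59 days; tolling adds 59 days: November 23, 2016 + 59 days = January 21, 2017.
From May 11, 2016 through May 13, 2016 inclusive is 3 days; tolling adds 3 days: January 21, 2017 + 3 days = January 24, 2017.
January 24, 2017 is a listed holiday. The next qualifying day is January 25, 2017.
The deadline is January 25, 2017; from January 25, 2017 to February 1, 2017 is 7 days.

7 days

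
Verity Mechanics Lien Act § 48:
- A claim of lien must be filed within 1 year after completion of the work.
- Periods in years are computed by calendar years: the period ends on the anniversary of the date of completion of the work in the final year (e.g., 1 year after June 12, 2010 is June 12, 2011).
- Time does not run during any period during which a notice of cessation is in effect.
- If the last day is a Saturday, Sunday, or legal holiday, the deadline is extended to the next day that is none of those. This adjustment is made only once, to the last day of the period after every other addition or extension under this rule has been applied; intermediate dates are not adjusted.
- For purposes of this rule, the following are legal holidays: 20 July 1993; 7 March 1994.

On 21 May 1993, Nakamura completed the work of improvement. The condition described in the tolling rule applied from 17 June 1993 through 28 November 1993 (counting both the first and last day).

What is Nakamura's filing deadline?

November 2, 1994

1 year after 21 May 1993 is May 21, 1994.
From June 17, 1993 through November 28, 1993 inclusive is 165 days; tolling adds 165 days: May 21, 1994 + 165 days = November 2, 1994.
November 2, 1994 is a Wednesday and not a legal holiday, so no extension applies.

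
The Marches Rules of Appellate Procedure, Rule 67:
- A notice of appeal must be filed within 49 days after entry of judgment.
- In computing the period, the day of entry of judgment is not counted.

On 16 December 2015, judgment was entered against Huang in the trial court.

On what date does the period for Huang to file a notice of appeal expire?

February 3, 2016

49 days after 16 December 2015 is February 3, 2016.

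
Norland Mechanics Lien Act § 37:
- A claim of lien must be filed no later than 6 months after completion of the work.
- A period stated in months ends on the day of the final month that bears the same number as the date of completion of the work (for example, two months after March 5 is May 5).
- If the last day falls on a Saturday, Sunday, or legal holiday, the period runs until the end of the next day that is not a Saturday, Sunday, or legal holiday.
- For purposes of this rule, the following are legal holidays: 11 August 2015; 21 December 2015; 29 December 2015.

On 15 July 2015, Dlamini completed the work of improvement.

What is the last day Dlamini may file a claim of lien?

6 months after 15 July 2015 is January 15, 2016.
January 15, 2016 is a Friday and not a legal holiday, so no extension applies.

January 15, 2016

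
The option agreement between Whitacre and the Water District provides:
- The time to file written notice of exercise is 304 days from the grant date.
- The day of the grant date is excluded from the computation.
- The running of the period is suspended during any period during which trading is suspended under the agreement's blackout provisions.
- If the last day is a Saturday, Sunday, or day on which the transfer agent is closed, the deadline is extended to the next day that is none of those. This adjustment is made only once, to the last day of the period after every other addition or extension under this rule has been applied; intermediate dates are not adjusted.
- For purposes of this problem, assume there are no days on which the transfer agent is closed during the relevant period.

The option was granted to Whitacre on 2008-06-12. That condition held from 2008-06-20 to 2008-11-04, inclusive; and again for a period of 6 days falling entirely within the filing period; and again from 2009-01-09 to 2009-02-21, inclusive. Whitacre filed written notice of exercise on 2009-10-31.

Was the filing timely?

No

304 days after 2008-06-12 is April 12, 2009.
From June 20, 2008 through November 4, 2008 inclusive is 138 days; tolling adds 138 days: April 12, 2009 + 138 days = August 28, 2009.
Tolling adds 6 days: August 28, 2009 + 6 days = September 3, 2009.
From January 9, 2009 through February 21, 2009 inclusive is 44 days; tolling adds 44 days: September 3, 2009 + 44 days = October 17, 2009.
October 17, 2009 is Saturday; October 18, 2009 is Sunday. The next qualifying day is October 19, 2009.
The deadline is October 19, 2009; the filing on October 31, 2009 is after that date.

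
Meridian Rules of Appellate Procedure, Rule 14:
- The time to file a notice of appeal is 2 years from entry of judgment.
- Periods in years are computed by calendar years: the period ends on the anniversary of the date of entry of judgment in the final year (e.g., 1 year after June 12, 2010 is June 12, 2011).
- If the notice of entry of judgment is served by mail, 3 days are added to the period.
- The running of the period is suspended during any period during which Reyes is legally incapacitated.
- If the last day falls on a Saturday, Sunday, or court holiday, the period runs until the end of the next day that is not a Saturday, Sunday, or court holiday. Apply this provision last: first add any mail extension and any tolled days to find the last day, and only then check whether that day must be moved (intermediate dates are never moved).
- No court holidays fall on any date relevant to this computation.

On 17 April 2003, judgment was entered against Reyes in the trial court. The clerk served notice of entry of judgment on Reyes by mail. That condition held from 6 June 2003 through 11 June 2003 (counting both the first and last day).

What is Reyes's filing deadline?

2 years after 17 April 2003 is April 17, 2005.
Service was by mail, adding 3 days: April 17, 2005 + 3 days = April 20, 2005.
From June 6, 2003 through June 11, 2003 inclusive is 6 days; tolling adds 6 days: April 20, 2005 + 6 days = April 26, 2005.
April 26, 2005 is a Tuesday and not a court holiday, so no extension applies.

April 26, 2005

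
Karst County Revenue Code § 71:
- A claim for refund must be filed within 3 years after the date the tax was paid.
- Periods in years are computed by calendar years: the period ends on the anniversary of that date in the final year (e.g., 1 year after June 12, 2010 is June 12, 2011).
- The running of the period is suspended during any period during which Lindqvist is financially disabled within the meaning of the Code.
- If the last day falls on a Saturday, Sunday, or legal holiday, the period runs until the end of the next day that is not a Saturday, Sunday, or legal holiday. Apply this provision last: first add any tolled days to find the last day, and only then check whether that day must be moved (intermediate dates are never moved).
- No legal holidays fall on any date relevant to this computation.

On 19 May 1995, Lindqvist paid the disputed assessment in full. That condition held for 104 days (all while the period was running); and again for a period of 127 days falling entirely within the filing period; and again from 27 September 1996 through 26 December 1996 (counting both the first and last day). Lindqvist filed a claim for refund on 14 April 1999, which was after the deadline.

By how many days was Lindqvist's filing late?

3 years after 19 May 1995 is May 19, 1998.
Tolling adds 104 days: May 19, 1998 + 104 days = August 31, 1998.
Tolling adds 127 days: August 31, 1998 + 127 days = January 5, 1999.
From September 27, 1996 through December 26, 1996 inclusive is 91 days; tolling adds 91 days: January 5, 1999 + 91 days = April 6, 1999.
April 6, 1999 is a Tuesday and not a legal holiday, so no extension applies.
The deadline is April 6, 1999; from April 6, 1999 to April 14, 1999 is 8 days.

8 days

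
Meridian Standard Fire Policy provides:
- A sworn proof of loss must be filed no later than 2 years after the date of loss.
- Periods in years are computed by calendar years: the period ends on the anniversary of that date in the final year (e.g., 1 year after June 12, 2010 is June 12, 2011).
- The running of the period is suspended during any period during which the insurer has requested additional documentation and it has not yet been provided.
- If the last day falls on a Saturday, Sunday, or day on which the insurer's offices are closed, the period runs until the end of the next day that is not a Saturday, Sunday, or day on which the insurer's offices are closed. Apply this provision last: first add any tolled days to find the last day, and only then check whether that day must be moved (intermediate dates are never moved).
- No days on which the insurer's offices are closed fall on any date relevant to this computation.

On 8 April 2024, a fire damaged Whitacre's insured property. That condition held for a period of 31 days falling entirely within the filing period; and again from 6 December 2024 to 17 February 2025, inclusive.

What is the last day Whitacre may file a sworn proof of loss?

July 22, 2026

2 years after 8 April 2024 is April 8, 2026.
Tolling adds 31 days: April 8, 2026 + 31 days = May 9, 2026.
From December 6, 2024 through February 17, 2025 inclusive is 74 days; tolling adds 74 days: May 9, 2026 + 74 days = July 22, 2026.
July 22, 2026 is a Wednesday and not a day on which the insurer's offices are closed, so no extension applies.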